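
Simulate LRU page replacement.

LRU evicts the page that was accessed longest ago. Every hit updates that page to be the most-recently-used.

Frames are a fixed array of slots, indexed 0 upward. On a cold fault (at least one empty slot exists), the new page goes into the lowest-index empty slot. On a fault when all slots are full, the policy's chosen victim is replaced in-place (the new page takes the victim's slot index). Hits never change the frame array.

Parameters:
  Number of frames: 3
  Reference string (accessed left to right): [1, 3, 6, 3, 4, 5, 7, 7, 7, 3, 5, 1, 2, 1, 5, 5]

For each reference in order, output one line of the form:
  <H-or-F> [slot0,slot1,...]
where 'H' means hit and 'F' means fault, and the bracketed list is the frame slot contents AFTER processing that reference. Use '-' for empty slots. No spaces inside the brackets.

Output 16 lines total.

F [1,-,-]
F [1,3,-]
F [1,3,6]
H [1,3,6]
F [4,3,6]
F [4,3,5]
F [4,7,5]
H [4,7,5]
H [4,7,5]
F [3,7,5]
H [3,7,5]
F [3,1,5]
F [2,1,5]
H [2,1,5]
H [2,1,5]
H [2,1,5]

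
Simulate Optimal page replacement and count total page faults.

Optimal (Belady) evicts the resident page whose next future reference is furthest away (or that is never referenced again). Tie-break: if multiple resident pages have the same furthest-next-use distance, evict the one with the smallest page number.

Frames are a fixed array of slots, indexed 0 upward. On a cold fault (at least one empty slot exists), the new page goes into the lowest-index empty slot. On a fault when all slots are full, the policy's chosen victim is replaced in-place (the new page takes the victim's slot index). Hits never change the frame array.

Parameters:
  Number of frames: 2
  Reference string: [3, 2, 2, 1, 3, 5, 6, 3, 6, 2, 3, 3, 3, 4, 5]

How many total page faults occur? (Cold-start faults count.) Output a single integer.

Answer: 8

Derivation:
Step 0: ref 3 → FAULT, frames=[3,-]
Step 1: ref 2 → FAULT, frames=[3,2]
Step 2: ref 2 → HIT, frames=[3,2]
Step 3: ref 1 → FAULT (evict 2), frames=[3,1]
Step 4: ref 3 → HIT, frames=[3,1]
Step 5: ref 5 → FAULT (evict 1), frames=[3,5]
Step 6: ref 6 → FAULT (evict 5), frames=[3,6]
Step 7: ref 3 → HIT, frames=[3,6]
Step 8: ref 6 → HIT, frames=[3,6]
Step 9: ref 2 → FAULT (evict 6), frames=[3,2]
Step 10: ref 3 → HIT, frames=[3,2]
Step 11: ref 3 → HIT, frames=[3,2]
Step 12: ref 3 → HIT, frames=[3,2]
Step 13: ref 4 → FAULT (evict 2), frames=[3,4]
Step 14: ref 5 → FAULT (evict 3), frames=[5,4]
Total faults: 8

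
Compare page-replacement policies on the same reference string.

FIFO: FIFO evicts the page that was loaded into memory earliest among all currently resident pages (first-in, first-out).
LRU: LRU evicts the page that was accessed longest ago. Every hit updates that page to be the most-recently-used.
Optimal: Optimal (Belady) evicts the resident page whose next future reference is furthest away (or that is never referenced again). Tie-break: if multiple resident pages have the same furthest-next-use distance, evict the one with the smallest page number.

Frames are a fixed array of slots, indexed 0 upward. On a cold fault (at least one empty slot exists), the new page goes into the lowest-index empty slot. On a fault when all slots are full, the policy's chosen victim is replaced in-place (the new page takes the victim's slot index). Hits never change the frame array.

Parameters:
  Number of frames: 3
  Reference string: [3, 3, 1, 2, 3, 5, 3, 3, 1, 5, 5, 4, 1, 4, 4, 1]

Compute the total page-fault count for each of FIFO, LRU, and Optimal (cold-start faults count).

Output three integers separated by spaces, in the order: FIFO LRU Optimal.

--- FIFO ---
  step 0: ref 3 -> FAULT, frames=[3,-,-] (faults so far: 1)
  step 1: ref 3 -> HIT, frames=[3,-,-] (faults so far: 1)
  step 2: ref 1 -> FAULT, frames=[3,1,-] (faults so far: 2)
  step 3: ref 2 -> FAULT, frames=[3,1,2] (faults so far: 3)
  step 4: ref 3 -> HIT, frames=[3,1,2] (faults so far: 3)
  step 5: ref 5 -> FAULT, evict 3, frames=[5,1,2] (faults so far: 4)
  step 6: ref 3 -> FAULT, evict 1, frames=[5,3,2] (faults so far: 5)
  step 7: ref 3 -> HIT, frames=[5,3,2] (faults so far: 5)
  step 8: ref 1 -> FAULT, evict 2, frames=[5,3,1] (faults so far: 6)
  step 9: ref 5 -> HIT, frames=[5,3,1] (faults so far: 6)
  step 10: ref 5 -> HIT, frames=[5,3,1] (faults so far: 6)
  step 11: ref 4 -> FAULT, evict 5, frames=[4,3,1] (faults so far: 7)
  step 12: ref 1 -> HIT, frames=[4,3,1] (faults so far: 7)
  step 13: ref 4 -> HIT, frames=[4,3,1] (faults so far: 7)
  step 14: ref 4 -> HIT, frames=[4,3,1] (faults so far: 7)
  step 15: ref 1 -> HIT, frames=[4,3,1] (faults so far: 7)
  FIFO total faults: 7
--- LRU ---
  step 0: ref 3 -> FAULT, frames=[3,-,-] (faults so far: 1)
  step 1: ref 3 -> HIT, frames=[3,-,-] (faults so far: 1)
  step 2: ref 1 -> FAULT, frames=[3,1,-] (faults so far: 2)
  step 3: ref 2 -> FAULT, frames=[3,1,2] (faults so far: 3)
  step 4: ref 3 -> HIT, frames=[3,1,2] (faults so far: 3)
  step 5: ref 5 -> FAULT, evict 1, frames=[3,5,2] (faults so far: 4)
  step 6: ref 3 -> HIT, frames=[3,5,2] (faults so far: 4)
  step 7: ref 3 -> HIT, frames=[3,5,2] (faults so far: 4)
  step 8: ref 1 -> FAULT, evict 2, frames=[3,5,1] (faults so far: 5)
  step 9: ref 5 -> HIT, frames=[3,5,1] (faults so far: 5)
  step 10: ref 5 -> HIT, frames=[3,5,1] (faults so far: 5)
  step 11: ref 4 -> FAULT, evict 3, frames=[4,5,1] (faults so far: 6)
  step 12: ref 1 -> HIT, frames=[4,5,1] (faults so far: 6)
  step 13: ref 4 -> HIT, frames=[4,5,1] (faults so far: 6)
  step 14: ref 4 -> HIT, frames=[4,5,1] (faults so far: 6)
  step 15: ref 1 -> HIT, frames=[4,5,1] (faults so far: 6)
  LRU total faults: 6
--- Optimal ---
  step 0: ref 3 -> FAULT, frames=[3,-,-] (faults so far: 1)
  step 1: ref 3 -> HIT, frames=[3,-,-] (faults so far: 1)
  step 2: ref 1 -> FAULT, frames=[3,1,-] (faults so far: 2)
  step 3: ref 2 -> FAULT, frames=[3,1,2] (faults so far: 3)
  step 4: ref 3 -> HIT, frames=[3,1,2] (faults so far: 3)
  step 5: ref 5 -> FAULT, evict 2, frames=[3,1,5] (faults so far: 4)
  step 6: ref 3 -> HIT, frames=[3,1,5] (faults so far: 4)
  step 7: ref 3 -> HIT, frames=[3,1,5] (faults so far: 4)
  step 8: ref 1 -> HIT, frames=[3,1,5] (faults so far: 4)
  step 9: ref 5 -> HIT, frames=[3,1,5] (faults so far: 4)
  step 10: ref 5 -> HIT, frames=[3,1,5] (faults so far: 4)
  step 11: ref 4 -> FAULT, evict 3, frames=[4,1,5] (faults so far: 5)
  step 12: ref 1 -> HIT, frames=[4,1,5] (faults so far: 5)
  step 13: ref 4 -> HIT, frames=[4,1,5] (faults so far: 5)
  step 14: ref 4 -> HIT, frames=[4,1,5] (faults so far: 5)
  step 15: ref 1 -> HIT, frames=[4,1,5] (faults so far: 5)
  Optimal total faults: 5

Answer: 7 6 5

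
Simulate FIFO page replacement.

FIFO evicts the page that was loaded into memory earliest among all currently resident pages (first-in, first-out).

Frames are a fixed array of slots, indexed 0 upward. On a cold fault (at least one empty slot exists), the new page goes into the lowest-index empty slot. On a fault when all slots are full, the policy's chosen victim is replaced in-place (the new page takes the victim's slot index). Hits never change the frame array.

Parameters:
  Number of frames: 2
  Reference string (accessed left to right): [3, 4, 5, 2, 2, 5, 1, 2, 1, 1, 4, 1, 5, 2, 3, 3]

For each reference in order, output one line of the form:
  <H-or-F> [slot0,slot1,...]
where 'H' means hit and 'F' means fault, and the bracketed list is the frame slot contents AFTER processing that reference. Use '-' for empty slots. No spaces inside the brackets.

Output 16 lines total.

F [3,-]
F [3,4]
F [5,4]
F [5,2]
H [5,2]
H [5,2]
F [1,2]
H [1,2]
H [1,2]
H [1,2]
F [1,4]
H [1,4]
F [5,4]
F [5,2]
F [3,2]
H [3,2]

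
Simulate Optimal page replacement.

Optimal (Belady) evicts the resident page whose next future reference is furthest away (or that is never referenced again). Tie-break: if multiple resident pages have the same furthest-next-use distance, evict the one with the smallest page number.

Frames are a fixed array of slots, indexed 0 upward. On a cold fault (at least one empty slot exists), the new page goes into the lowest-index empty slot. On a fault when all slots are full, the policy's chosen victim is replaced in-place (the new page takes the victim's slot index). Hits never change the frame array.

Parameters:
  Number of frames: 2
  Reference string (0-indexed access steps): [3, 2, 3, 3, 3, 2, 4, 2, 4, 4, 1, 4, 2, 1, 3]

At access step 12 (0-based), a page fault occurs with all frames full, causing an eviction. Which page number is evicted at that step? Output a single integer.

Step 0: ref 3 -> FAULT, frames=[3,-]
Step 1: ref 2 -> FAULT, frames=[3,2]
Step 2: ref 3 -> HIT, frames=[3,2]
Step 3: ref 3 -> HIT, frames=[3,2]
Step 4: ref 3 -> HIT, frames=[3,2]
Step 5: ref 2 -> HIT, frames=[3,2]
Step 6: ref 4 -> FAULT, evict 3, frames=[4,2]
Step 7: ref 2 -> HIT, frames=[4,2]
Step 8: ref 4 -> HIT, frames=[4,2]
Step 9: ref 4 -> HIT, frames=[4,2]
Step 10: ref 1 -> FAULT, evict 2, frames=[4,1]
Step 11: ref 4 -> HIT, frames=[4,1]
Step 12: ref 2 -> FAULT, evict 4, frames=[2,1]
At step 12: evicted page 4

Answer: 4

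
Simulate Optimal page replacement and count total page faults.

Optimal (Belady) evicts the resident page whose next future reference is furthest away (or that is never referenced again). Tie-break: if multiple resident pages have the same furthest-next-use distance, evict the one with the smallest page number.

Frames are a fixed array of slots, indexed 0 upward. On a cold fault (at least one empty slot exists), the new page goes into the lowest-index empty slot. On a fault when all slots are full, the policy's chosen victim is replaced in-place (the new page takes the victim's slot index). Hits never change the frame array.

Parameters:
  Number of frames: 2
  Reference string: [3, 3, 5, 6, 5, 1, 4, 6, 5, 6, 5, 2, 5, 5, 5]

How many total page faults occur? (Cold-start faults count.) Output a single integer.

Answer: 7

Derivation:
Step 0: ref 3 → FAULT, frames=[3,-]
Step 1: ref 3 → HIT, frames=[3,-]
Step 2: ref 5 → FAULT, frames=[3,5]
Step 3: ref 6 → FAULT (evict 3), frames=[6,5]
Step 4: ref 5 → HIT, frames=[6,5]
Step 5: ref 1 → FAULT (evict 5), frames=[6,1]
Step 6: ref 4 → FAULT (evict 1), frames=[6,4]
Step 7: ref 6 → HIT, frames=[6,4]
Step 8: ref 5 → FAULT (evict 4), frames=[6,5]
Step 9: ref 6 → HIT, frames=[6,5]
Step 10: ref 5 → HIT, frames=[6,5]
Step 11: ref 2 → FAULT (evict 6), frames=[2,5]
Step 12: ref 5 → HIT, frames=[2,5]
Step 13: ref 5 → HIT, frames=[2,5]
Step 14: ref 5 → HIT, frames=[2,5]
Total faults: 7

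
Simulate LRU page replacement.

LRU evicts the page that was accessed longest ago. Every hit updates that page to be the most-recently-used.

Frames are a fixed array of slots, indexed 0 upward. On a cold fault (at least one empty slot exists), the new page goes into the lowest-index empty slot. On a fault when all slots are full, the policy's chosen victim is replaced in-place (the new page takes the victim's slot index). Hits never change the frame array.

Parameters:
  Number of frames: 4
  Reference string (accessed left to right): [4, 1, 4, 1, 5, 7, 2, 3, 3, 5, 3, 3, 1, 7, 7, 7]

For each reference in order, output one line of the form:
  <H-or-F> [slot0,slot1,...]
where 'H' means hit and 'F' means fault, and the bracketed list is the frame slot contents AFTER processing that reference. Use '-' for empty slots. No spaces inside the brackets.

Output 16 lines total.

F [4,-,-,-]
F [4,1,-,-]
H [4,1,-,-]
H [4,1,-,-]
F [4,1,5,-]
F [4,1,5,7]
F [2,1,5,7]
F [2,3,5,7]
H [2,3,5,7]
H [2,3,5,7]
H [2,3,5,7]
H [2,3,5,7]
F [2,3,5,1]
F [7,3,5,1]
H [7,3,5,1]
H [7,3,5,1]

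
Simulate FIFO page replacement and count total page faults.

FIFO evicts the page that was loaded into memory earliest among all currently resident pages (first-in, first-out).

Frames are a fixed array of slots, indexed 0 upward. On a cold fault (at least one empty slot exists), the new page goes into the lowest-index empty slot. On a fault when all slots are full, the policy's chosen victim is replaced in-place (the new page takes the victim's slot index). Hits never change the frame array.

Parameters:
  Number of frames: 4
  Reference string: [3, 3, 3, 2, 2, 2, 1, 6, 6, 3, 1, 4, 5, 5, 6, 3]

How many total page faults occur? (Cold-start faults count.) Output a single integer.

Answer: 7

Derivation:
Step 0: ref 3 → FAULT, frames=[3,-,-,-]
Step 1: ref 3 → HIT, frames=[3,-,-,-]
Step 2: ref 3 → HIT, frames=[3,-,-,-]
Step 3: ref 2 → FAULT, frames=[3,2,-,-]
Step 4: ref 2 → HIT, frames=[3,2,-,-]
Step 5: ref 2 → HIT, frames=[3,2,-,-]
Step 6: ref 1 → FAULT, frames=[3,2,1,-]
Step 7: ref 6 → FAULT, frames=[3,2,1,6]
Step 8: ref 6 → HIT, frames=[3,2,1,6]
Step 9: ref 3 → HIT, frames=[3,2,1,6]
Step 10: ref 1 → HIT, frames=[3,2,1,6]
Step 11: ref 4 → FAULT (evict 3), frames=[4,2,1,6]
Step 12: ref 5 → FAULT (evict 2), frames=[4,5,1,6]
Step 13: ref 5 → HIT, frames=[4,5,1,6]
Step 14: ref 6 → HIT, frames=[4,5,1,6]
Step 15: ref 3 → FAULT (evict 1), frames=[4,5,3,6]
Total faults: 7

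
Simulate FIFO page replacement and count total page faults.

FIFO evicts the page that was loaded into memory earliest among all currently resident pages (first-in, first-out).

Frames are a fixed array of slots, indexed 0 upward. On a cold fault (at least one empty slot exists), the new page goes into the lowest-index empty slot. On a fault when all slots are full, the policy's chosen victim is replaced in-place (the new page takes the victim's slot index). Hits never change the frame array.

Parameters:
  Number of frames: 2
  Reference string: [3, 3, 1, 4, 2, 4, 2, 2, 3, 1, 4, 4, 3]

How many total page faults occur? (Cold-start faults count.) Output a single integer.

Step 0: ref 3 → FAULT, frames=[3,-]
Step 1: ref 3 → HIT, frames=[3,-]
Step 2: ref 1 → FAULT, frames=[3,1]
Step 3: ref 4 → FAULT (evict 3), frames=[4,1]
Step 4: ref 2 → FAULT (evict 1), frames=[4,2]
Step 5: ref 4 → HIT, frames=[4,2]
Step 6: ref 2 → HIT, frames=[4,2]
Step 7: ref 2 → HIT, frames=[4,2]
Step 8: ref 3 → FAULT (evict 4), frames=[3,2]
Step 9: ref 1 → FAULT (evict 2), frames=[3,1]
Step 10: ref 4 → FAULT (evict 3), frames=[4,1]
Step 11: ref 4 → HIT, frames=[4,1]
Step 12: ref 3 → FAULT (evict 1), frames=[4,3]
Total faults: 8

Answer: 8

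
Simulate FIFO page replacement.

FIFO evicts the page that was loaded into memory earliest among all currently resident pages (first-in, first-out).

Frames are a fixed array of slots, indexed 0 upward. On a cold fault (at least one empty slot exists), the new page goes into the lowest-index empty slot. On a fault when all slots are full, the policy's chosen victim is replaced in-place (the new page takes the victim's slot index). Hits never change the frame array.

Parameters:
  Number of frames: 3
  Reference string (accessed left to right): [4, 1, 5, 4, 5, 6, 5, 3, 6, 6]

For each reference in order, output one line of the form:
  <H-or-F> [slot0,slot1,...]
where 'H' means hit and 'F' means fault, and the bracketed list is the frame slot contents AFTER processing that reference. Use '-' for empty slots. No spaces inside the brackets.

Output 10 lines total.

F [4,-,-]
F [4,1,-]
F [4,1,5]
H [4,1,5]
H [4,1,5]
F [6,1,5]
H [6,1,5]
F [6,3,5]
H [6,3,5]
H [6,3,5]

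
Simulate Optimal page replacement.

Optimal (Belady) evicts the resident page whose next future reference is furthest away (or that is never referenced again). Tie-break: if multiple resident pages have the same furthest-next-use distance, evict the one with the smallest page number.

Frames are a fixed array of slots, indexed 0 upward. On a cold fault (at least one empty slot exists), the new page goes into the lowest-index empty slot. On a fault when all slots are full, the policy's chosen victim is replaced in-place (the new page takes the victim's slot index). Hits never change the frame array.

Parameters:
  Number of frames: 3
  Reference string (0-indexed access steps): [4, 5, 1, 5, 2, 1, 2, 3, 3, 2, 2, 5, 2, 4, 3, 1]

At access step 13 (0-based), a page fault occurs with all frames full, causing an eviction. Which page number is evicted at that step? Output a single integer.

Step 0: ref 4 -> FAULT, frames=[4,-,-]
Step 1: ref 5 -> FAULT, frames=[4,5,-]
Step 2: ref 1 -> FAULT, frames=[4,5,1]
Step 3: ref 5 -> HIT, frames=[4,5,1]
Step 4: ref 2 -> FAULT, evict 4, frames=[2,5,1]
Step 5: ref 1 -> HIT, frames=[2,5,1]
Step 6: ref 2 -> HIT, frames=[2,5,1]
Step 7: ref 3 -> FAULT, evict 1, frames=[2,5,3]
Step 8: ref 3 -> HIT, frames=[2,5,3]
Step 9: ref 2 -> HIT, frames=[2,5,3]
Step 10: ref 2 -> HIT, frames=[2,5,3]
Step 11: ref 5 -> HIT, frames=[2,5,3]
Step 12: ref 2 -> HIT, frames=[2,5,3]
Step 13: ref 4 -> FAULT, evict 2, frames=[4,5,3]
At step 13: evicted page 2

Answer: 2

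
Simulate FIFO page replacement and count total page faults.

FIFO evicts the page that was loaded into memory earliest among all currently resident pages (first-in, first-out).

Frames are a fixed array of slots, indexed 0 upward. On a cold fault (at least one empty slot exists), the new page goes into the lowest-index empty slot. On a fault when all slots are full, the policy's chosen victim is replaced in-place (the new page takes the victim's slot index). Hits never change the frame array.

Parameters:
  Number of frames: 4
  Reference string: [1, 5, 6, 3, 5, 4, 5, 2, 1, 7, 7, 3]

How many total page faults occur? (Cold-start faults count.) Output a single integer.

Answer: 9

Derivation:
Step 0: ref 1 → FAULT, frames=[1,-,-,-]
Step 1: ref 5 → FAULT, frames=[1,5,-,-]
Step 2: ref 6 → FAULT, frames=[1,5,6,-]
Step 3: ref 3 → FAULT, frames=[1,5,6,3]
Step 4: ref 5 → HIT, frames=[1,5,6,3]
Step 5: ref 4 → FAULT (evict 1), frames=[4,5,6,3]
Step 6: ref 5 → HIT, frames=[4,5,6,3]
Step 7: ref 2 → FAULT (evict 5), frames=[4,2,6,3]
Step 8: ref 1 → FAULT (evict 6), frames=[4,2,1,3]
Step 9: ref 7 → FAULT (evict 3), frames=[4,2,1,7]
Step 10: ref 7 → HIT, frames=[4,2,1,7]
Step 11: ref 3 → FAULT (evict 4), frames=[3,2,1,7]
Total faults: 9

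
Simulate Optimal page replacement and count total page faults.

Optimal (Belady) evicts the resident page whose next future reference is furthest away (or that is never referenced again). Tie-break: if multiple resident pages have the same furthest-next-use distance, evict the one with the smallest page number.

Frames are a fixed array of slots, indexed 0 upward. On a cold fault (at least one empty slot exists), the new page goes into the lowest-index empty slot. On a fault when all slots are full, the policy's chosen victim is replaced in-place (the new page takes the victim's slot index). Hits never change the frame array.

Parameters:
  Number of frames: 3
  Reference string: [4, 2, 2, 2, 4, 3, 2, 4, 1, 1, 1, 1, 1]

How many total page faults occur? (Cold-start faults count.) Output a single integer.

Step 0: ref 4 → FAULT, frames=[4,-,-]
Step 1: ref 2 → FAULT, frames=[4,2,-]
Step 2: ref 2 → HIT, frames=[4,2,-]
Step 3: ref 2 → HIT, frames=[4,2,-]
Step 4: ref 4 → HIT, frames=[4,2,-]
Step 5: ref 3 → FAULT, frames=[4,2,3]
Step 6: ref 2 → HIT, frames=[4,2,3]
Step 7: ref 4 → HIT, frames=[4,2,3]
Step 8: ref 1 → FAULT (evict 2), frames=[4,1,3]
Step 9: ref 1 → HIT, frames=[4,1,3]
Step 10: ref 1 → HIT, frames=[4,1,3]
Step 11: ref 1 → HIT, frames=[4,1,3]
Step 12: ref 1 → HIT, frames=[4,1,3]
Total faults: 4

Answer: 4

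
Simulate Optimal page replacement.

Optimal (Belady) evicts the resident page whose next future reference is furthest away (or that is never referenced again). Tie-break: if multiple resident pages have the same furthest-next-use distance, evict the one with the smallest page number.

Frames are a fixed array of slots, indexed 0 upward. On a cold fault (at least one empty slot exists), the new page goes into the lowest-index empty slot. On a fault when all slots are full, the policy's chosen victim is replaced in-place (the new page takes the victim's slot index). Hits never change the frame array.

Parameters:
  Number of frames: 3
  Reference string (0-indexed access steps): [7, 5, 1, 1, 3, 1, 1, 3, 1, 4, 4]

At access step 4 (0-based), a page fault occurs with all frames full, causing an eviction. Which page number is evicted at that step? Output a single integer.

Answer: 5

Derivation:
Step 0: ref 7 -> FAULT, frames=[7,-,-]
Step 1: ref 5 -> FAULT, frames=[7,5,-]
Step 2: ref 1 -> FAULT, frames=[7,5,1]
Step 3: ref 1 -> HIT, frames=[7,5,1]
Step 4: ref 3 -> FAULT, evict 5, frames=[7,3,1]
At step 4: evicted page 5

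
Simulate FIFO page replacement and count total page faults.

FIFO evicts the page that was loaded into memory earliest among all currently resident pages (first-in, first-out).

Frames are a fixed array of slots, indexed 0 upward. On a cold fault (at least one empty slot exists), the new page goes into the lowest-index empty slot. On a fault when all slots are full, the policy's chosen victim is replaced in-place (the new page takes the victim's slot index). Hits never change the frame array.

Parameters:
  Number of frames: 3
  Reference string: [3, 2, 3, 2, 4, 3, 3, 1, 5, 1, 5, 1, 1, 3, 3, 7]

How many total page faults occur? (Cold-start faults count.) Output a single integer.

Answer: 7

Derivation:
Step 0: ref 3 → FAULT, frames=[3,-,-]
Step 1: ref 2 → FAULT, frames=[3,2,-]
Step 2: ref 3 → HIT, frames=[3,2,-]
Step 3: ref 2 → HIT, frames=[3,2,-]
Step 4: ref 4 → FAULT, frames=[3,2,4]
Step 5: ref 3 → HIT, frames=[3,2,4]
Step 6: ref 3 → HIT, frames=[3,2,4]
Step 7: ref 1 → FAULT (evict 3), frames=[1,2,4]
Step 8: ref 5 → FAULT (evict 2), frames=[1,5,4]
Step 9: ref 1 → HIT, frames=[1,5,4]
Step 10: ref 5 → HIT, frames=[1,5,4]
Step 11: ref 1 → HIT, frames=[1,5,4]
Step 12: ref 1 → HIT, frames=[1,5,4]
Step 13: ref 3 → FAULT (evict 4), frames=[1,5,3]
Step 14: ref 3 → HIT, frames=[1,5,3]
Step 15: ref 7 → FAULT (evict 1), frames=[7,5,3]
Total faults: 7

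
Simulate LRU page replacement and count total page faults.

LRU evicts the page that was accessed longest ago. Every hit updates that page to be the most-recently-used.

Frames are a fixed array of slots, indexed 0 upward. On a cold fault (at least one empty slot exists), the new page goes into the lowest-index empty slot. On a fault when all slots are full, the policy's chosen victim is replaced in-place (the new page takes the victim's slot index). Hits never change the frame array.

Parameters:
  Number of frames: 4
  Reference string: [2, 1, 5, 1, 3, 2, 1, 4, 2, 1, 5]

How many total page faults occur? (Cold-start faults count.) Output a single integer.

Step 0: ref 2 → FAULT, frames=[2,-,-,-]
Step 1: ref 1 → FAULT, frames=[2,1,-,-]
Step 2: ref 5 → FAULT, frames=[2,1,5,-]
Step 3: ref 1 → HIT, frames=[2,1,5,-]
Step 4: ref 3 → FAULT, frames=[2,1,5,3]
Step 5: ref 2 → HIT, frames=[2,1,5,3]
Step 6: ref 1 → HIT, frames=[2,1,5,3]
Step 7: ref 4 → FAULT (evict 5), frames=[2,1,4,3]
Step 8: ref 2 → HIT, frames=[2,1,4,3]
Step 9: ref 1 → HIT, frames=[2,1,4,3]
Step 10: ref 5 → FAULT (evict 3), frames=[2,1,4,5]
Total faults: 6

Answer: 6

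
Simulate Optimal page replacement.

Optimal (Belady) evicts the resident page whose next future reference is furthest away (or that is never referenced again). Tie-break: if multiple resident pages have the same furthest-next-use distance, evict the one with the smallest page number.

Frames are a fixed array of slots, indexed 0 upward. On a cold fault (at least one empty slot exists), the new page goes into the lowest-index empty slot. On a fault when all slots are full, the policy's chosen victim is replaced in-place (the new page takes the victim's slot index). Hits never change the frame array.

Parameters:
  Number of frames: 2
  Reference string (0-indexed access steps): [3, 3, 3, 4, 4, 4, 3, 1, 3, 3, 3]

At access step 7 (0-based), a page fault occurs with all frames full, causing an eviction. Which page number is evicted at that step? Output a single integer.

Step 0: ref 3 -> FAULT, frames=[3,-]
Step 1: ref 3 -> HIT, frames=[3,-]
Step 2: ref 3 -> HIT, frames=[3,-]
Step 3: ref 4 -> FAULT, frames=[3,4]
Step 4: ref 4 -> HIT, frames=[3,4]
Step 5: ref 4 -> HIT, frames=[3,4]
Step 6: ref 3 -> HIT, frames=[3,4]
Step 7: ref 1 -> FAULT, evict 4, frames=[3,1]
At step 7: evicted page 4

Answer: 4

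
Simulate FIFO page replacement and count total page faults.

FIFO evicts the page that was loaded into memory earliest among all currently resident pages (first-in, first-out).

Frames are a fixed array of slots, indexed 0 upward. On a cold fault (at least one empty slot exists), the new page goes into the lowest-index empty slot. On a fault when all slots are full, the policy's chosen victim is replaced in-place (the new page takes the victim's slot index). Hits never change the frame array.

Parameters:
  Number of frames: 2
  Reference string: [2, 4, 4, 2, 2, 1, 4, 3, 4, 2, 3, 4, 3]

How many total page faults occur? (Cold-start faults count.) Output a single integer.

Step 0: ref 2 → FAULT, frames=[2,-]
Step 1: ref 4 → FAULT, frames=[2,4]
Step 2: ref 4 → HIT, frames=[2,4]
Step 3: ref 2 → HIT, frames=[2,4]
Step 4: ref 2 → HIT, frames=[2,4]
Step 5: ref 1 → FAULT (evict 2), frames=[1,4]
Step 6: ref 4 → HIT, frames=[1,4]
Step 7: ref 3 → FAULT (evict 4), frames=[1,3]
Step 8: ref 4 → FAULT (evict 1), frames=[4,3]
Step 9: ref 2 → FAULT (evict 3), frames=[4,2]
Step 10: ref 3 → FAULT (evict 4), frames=[3,2]
Step 11: ref 4 → FAULT (evict 2), frames=[3,4]
Step 12: ref 3 → HIT, frames=[3,4]
Total faults: 8

Answer: 8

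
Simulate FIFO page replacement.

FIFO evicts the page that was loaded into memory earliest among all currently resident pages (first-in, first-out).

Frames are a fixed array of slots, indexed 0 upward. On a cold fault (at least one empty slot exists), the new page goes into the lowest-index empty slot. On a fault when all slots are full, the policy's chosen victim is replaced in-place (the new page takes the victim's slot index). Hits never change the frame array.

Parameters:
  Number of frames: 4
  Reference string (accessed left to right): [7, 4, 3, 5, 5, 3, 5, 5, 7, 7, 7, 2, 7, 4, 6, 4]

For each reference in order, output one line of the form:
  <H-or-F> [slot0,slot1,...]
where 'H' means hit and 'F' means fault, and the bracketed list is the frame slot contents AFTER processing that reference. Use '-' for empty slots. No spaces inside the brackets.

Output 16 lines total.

F [7,-,-,-]
F [7,4,-,-]
F [7,4,3,-]
F [7,4,3,5]
H [7,4,3,5]
H [7,4,3,5]
H [7,4,3,5]
H [7,4,3,5]
H [7,4,3,5]
H [7,4,3,5]
H [7,4,3,5]
F [2,4,3,5]
F [2,7,3,5]
F [2,7,4,5]
F [2,7,4,6]
H [2,7,4,6]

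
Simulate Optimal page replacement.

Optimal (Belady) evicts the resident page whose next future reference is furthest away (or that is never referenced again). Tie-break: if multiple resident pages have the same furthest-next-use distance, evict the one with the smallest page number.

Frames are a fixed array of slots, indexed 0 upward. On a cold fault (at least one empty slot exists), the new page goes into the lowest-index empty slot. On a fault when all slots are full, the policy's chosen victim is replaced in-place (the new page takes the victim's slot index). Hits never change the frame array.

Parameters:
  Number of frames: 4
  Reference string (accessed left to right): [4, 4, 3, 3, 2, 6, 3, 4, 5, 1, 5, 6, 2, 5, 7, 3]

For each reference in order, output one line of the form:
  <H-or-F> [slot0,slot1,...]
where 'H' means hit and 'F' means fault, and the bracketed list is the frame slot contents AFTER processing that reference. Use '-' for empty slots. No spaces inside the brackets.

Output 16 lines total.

F [4,-,-,-]
H [4,-,-,-]
F [4,3,-,-]
H [4,3,-,-]
F [4,3,2,-]
F [4,3,2,6]
H [4,3,2,6]
H [4,3,2,6]
F [5,3,2,6]
F [5,1,2,6]
H [5,1,2,6]
H [5,1,2,6]
H [5,1,2,6]
H [5,1,2,6]
F [5,7,2,6]
F [5,7,3,6]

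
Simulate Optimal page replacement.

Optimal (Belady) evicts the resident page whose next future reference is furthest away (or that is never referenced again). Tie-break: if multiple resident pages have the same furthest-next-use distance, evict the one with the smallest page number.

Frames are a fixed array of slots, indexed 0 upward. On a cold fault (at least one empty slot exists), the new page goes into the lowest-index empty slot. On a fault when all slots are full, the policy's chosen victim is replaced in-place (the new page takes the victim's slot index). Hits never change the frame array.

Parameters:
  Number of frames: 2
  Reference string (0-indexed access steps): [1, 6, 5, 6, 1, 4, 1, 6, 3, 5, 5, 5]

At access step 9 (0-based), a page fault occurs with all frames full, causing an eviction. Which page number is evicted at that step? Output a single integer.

Answer: 3

Derivation:
Step 0: ref 1 -> FAULT, frames=[1,-]
Step 1: ref 6 -> FAULT, frames=[1,6]
Step 2: ref 5 -> FAULT, evict 1, frames=[5,6]
Step 3: ref 6 -> HIT, frames=[5,6]
Step 4: ref 1 -> FAULT, evict 5, frames=[1,6]
Step 5: ref 4 -> FAULT, evict 6, frames=[1,4]
Step 6: ref 1 -> HIT, frames=[1,4]
Step 7: ref 6 -> FAULT, evict 1, frames=[6,4]
Step 8: ref 3 -> FAULT, evict 4, frames=[6,3]
Step 9: ref 5 -> FAULT, evict 3, frames=[6,5]
At step 9: evicted page 3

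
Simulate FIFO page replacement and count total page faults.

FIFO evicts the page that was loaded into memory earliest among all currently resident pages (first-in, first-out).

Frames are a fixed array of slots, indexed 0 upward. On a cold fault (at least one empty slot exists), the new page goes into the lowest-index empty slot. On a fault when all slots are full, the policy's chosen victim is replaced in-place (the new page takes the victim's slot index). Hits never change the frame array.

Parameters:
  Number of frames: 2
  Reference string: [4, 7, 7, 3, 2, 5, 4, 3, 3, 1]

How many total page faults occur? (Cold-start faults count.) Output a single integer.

Step 0: ref 4 → FAULT, frames=[4,-]
Step 1: ref 7 → FAULT, frames=[4,7]
Step 2: ref 7 → HIT, frames=[4,7]
Step 3: ref 3 → FAULT (evict 4), frames=[3,7]
Step 4: ref 2 → FAULT (evict 7), frames=[3,2]
Step 5: ref 5 → FAULT (evict 3), frames=[5,2]
Step 6: ref 4 → FAULT (evict 2), frames=[5,4]
Step 7: ref 3 → FAULT (evict 5), frames=[3,4]
Step 8: ref 3 → HIT, frames=[3,4]
Step 9: ref 1 → FAULT (evict 4), frames=[3,1]
Total faults: 8

Answer: 8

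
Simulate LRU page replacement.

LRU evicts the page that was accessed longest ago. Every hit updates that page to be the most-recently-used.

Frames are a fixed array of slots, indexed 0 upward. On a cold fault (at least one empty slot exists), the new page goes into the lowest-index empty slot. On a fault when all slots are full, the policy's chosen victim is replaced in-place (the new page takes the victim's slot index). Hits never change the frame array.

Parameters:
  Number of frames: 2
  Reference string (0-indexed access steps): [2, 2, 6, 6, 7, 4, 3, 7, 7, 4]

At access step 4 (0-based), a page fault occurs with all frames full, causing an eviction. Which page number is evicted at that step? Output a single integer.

Step 0: ref 2 -> FAULT, frames=[2,-]
Step 1: ref 2 -> HIT, frames=[2,-]
Step 2: ref 6 -> FAULT, frames=[2,6]
Step 3: ref 6 -> HIT, frames=[2,6]
Step 4: ref 7 -> FAULT, evict 2, frames=[7,6]
At step 4: evicted page 2

Answer: 2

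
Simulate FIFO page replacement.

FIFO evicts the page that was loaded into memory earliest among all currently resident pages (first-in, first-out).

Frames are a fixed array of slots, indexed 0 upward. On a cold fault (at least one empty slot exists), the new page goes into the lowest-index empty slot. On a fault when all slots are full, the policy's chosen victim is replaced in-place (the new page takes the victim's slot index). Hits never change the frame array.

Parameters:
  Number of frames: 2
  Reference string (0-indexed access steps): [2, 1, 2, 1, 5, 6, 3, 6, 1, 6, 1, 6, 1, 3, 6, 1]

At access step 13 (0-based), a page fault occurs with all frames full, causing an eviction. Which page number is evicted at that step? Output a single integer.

Step 0: ref 2 -> FAULT, frames=[2,-]
Step 1: ref 1 -> FAULT, frames=[2,1]
Step 2: ref 2 -> HIT, frames=[2,1]
Step 3: ref 1 -> HIT, frames=[2,1]
Step 4: ref 5 -> FAULT, evict 2, frames=[5,1]
Step 5: ref 6 -> FAULT, evict 1, frames=[5,6]
Step 6: ref 3 -> FAULT, evict 5, frames=[3,6]
Step 7: ref 6 -> HIT, frames=[3,6]
Step 8: ref 1 -> FAULT, evict 6, frames=[3,1]
Step 9: ref 6 -> FAULT, evict 3, frames=[6,1]
Step 10: ref 1 -> HIT, frames=[6,1]
Step 11: ref 6 -> HIT, frames=[6,1]
Step 12: ref 1 -> HIT, frames=[6,1]
Step 13: ref 3 -> FAULT, evict 1, frames=[6,3]
At step 13: evicted page 1

Answer: 1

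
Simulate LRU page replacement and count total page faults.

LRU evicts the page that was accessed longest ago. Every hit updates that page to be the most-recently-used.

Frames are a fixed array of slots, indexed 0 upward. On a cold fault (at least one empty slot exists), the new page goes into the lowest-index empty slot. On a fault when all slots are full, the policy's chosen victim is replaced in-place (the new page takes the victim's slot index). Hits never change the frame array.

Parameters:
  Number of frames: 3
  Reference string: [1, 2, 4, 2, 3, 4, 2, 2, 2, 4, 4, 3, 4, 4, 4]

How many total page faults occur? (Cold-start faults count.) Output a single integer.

Answer: 4

Derivation:
Step 0: ref 1 → FAULT, frames=[1,-,-]
Step 1: ref 2 → FAULT, frames=[1,2,-]
Step 2: ref 4 → FAULT, frames=[1,2,4]
Step 3: ref 2 → HIT, frames=[1,2,4]
Step 4: ref 3 → FAULT (evict 1), frames=[3,2,4]
Step 5: ref 4 → HIT, frames=[3,2,4]
Step 6: ref 2 → HIT, frames=[3,2,4]
Step 7: ref 2 → HIT, frames=[3,2,4]
Step 8: ref 2 → HIT, frames=[3,2,4]
Step 9: ref 4 → HIT, frames=[3,2,4]
Step 10: ref 4 → HIT, frames=[3,2,4]
Step 11: ref 3 → HIT, frames=[3,2,4]
Step 12: ref 4 → HIT, frames=[3,2,4]
Step 13: ref 4 → HIT, frames=[3,2,4]
Step 14: ref 4 → HIT, frames=[3,2,4]
Total faults: 4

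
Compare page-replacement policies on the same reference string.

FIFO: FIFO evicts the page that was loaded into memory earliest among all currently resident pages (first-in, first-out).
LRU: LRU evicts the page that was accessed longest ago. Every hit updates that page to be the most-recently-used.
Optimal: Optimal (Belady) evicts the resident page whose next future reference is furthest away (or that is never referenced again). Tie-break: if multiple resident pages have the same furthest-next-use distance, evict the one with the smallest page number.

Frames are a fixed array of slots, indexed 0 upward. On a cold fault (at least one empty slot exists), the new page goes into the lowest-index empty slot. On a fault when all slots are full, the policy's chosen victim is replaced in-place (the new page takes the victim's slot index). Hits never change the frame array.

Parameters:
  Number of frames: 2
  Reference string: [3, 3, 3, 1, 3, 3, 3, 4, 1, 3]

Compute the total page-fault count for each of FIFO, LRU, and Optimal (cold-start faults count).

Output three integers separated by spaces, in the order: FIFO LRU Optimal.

Answer: 4 5 4

Derivation:
--- FIFO ---
  step 0: ref 3 -> FAULT, frames=[3,-] (faults so far: 1)
  step 1: ref 3 -> HIT, frames=[3,-] (faults so far: 1)
  step 2: ref 3 -> HIT, frames=[3,-] (faults so far: 1)
  step 3: ref 1 -> FAULT, frames=[3,1] (faults so far: 2)
  step 4: ref 3 -> HIT, frames=[3,1] (faults so far: 2)
  step 5: ref 3 -> HIT, frames=[3,1] (faults so far: 2)
  step 6: ref 3 -> HIT, frames=[3,1] (faults so far: 2)
  step 7: ref 4 -> FAULT, evict 3, frames=[4,1] (faults so far: 3)
  step 8: ref 1 -> HIT, frames=[4,1] (faults so far: 3)
  step 9: ref 3 -> FAULT, evict 1, frames=[4,3] (faults so far: 4)
  FIFO total faults: 4
--- LRU ---
  step 0: ref 3 -> FAULT, frames=[3,-] (faults so far: 1)
  step 1: ref 3 -> HIT, frames=[3,-] (faults so far: 1)
  step 2: ref 3 -> HIT, frames=[3,-] (faults so far: 1)
  step 3: ref 1 -> FAULT, frames=[3,1] (faults so far: 2)
  step 4: ref 3 -> HIT, frames=[3,1] (faults so far: 2)
  step 5: ref 3 -> HIT, frames=[3,1] (faults so far: 2)
  step 6: ref 3 -> HIT, frames=[3,1] (faults so far: 2)
  step 7: ref 4 -> FAULT, evict 1, frames=[3,4] (faults so far: 3)
  step 8: ref 1 -> FAULT, evict 3, frames=[1,4] (faults so far: 4)
  step 9: ref 3 -> FAULT, evict 4, frames=[1,3] (faults so far: 5)
  LRU total faults: 5
--- Optimal ---
  step 0: ref 3 -> FAULT, frames=[3,-] (faults so far: 1)
  step 1: ref 3 -> HIT, frames=[3,-] (faults so far: 1)
  step 2: ref 3 -> HIT, frames=[3,-] (faults so far: 1)
  step 3: ref 1 -> FAULT, frames=[3,1] (faults so far: 2)
  step 4: ref 3 -> HIT, frames=[3,1] (faults so far: 2)
  step 5: ref 3 -> HIT, frames=[3,1] (faults so far: 2)
  step 6: ref 3 -> HIT, frames=[3,1] (faults so far: 2)
  step 7: ref 4 -> FAULT, evict 3, frames=[4,1] (faults so far: 3)
  step 8: ref 1 -> HIT, frames=[4,1] (faults so far: 3)
  step 9: ref 3 -> FAULT, evict 1, frames=[4,3] (faults so far: 4)
  Optimal total faults: 4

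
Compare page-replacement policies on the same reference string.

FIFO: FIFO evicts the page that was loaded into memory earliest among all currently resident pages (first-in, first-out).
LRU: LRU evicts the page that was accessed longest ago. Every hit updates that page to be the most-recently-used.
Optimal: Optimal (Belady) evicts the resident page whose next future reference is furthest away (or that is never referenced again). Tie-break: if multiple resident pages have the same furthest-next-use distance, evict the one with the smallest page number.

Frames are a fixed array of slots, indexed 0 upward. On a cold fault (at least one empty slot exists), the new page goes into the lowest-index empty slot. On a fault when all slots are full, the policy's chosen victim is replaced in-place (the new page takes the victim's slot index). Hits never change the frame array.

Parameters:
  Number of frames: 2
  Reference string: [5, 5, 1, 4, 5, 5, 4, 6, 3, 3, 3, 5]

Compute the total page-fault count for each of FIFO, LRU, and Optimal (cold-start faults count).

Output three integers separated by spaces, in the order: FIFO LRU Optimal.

Answer: 7 7 5

Derivation:
--- FIFO ---
  step 0: ref 5 -> FAULT, frames=[5,-] (faults so far: 1)
  step 1: ref 5 -> HIT, frames=[5,-] (faults so far: 1)
  step 2: ref 1 -> FAULT, frames=[5,1] (faults so far: 2)
  step 3: ref 4 -> FAULT, evict 5, frames=[4,1] (faults so far: 3)
  step 4: ref 5 -> FAULT, evict 1, frames=[4,5] (faults so far: 4)
  step 5: ref 5 -> HIT, frames=[4,5] (faults so far: 4)
  step 6: ref 4 -> HIT, frames=[4,5] (faults so far: 4)
  step 7: ref 6 -> FAULT, evict 4, frames=[6,5] (faults so far: 5)
  step 8: ref 3 -> FAULT, evict 5, frames=[6,3] (faults so far: 6)
  step 9: ref 3 -> HIT, frames=[6,3] (faults so far: 6)
  step 10: ref 3 -> HIT, frames=[6,3] (faults so far: 6)
  step 11: ref 5 -> FAULT, evict 6, frames=[5,3] (faults so far: 7)
  FIFO total faults: 7
--- LRU ---
  step 0: ref 5 -> FAULT, frames=[5,-] (faults so far: 1)
  step 1: ref 5 -> HIT, frames=[5,-] (faults so far: 1)
  step 2: ref 1 -> FAULT, frames=[5,1] (faults so far: 2)
  step 3: ref 4 -> FAULT, evict 5, frames=[4,1] (faults so far: 3)
  step 4: ref 5 -> FAULT, evict 1, frames=[4,5] (faults so far: 4)
  step 5: ref 5 -> HIT, frames=[4,5] (faults so far: 4)
  step 6: ref 4 -> HIT, frames=[4,5] (faults so far: 4)
  step 7: ref 6 -> FAULT, evict 5, frames=[4,6] (faults so far: 5)
  step 8: ref 3 -> FAULT, evict 4, frames=[3,6] (faults so far: 6)
  step 9: ref 3 -> HIT, frames=[3,6] (faults so far: 6)
  step 10: ref 3 -> HIT, frames=[3,6] (faults so far: 6)
  step 11: ref 5 -> FAULT, evict 6, frames=[3,5] (faults so far: 7)
  LRU total faults: 7
--- Optimal ---
  step 0: ref 5 -> FAULT, frames=[5,-] (faults so far: 1)
  step 1: ref 5 -> HIT, frames=[5,-] (faults so far: 1)
  step 2: ref 1 -> FAULT, frames=[5,1] (faults so far: 2)
  step 3: ref 4 -> FAULT, evict 1, frames=[5,4] (faults so far: 3)
  step 4: ref 5 -> HIT, frames=[5,4] (faults so far: 3)
  step 5: ref 5 -> HIT, frames=[5,4] (faults so far: 3)
  step 6: ref 4 -> HIT, frames=[5,4] (faults so far: 3)
  step 7: ref 6 -> FAULT, evict 4, frames=[5,6] (faults so far: 4)
  step 8: ref 3 -> FAULT, evict 6, frames=[5,3] (faults so far: 5)
  step 9: ref 3 -> HIT, frames=[5,3] (faults so far: 5)
  step 10: ref 3 -> HIT, frames=[5,3] (faults so far: 5)
  step 11: ref 5 -> HIT, frames=[5,3] (faults so far: 5)
  Optimal total faults: 5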